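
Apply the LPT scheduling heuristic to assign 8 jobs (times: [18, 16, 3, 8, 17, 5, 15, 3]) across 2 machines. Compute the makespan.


Sort jobs in decreasing order (LPT): [18, 17, 16, 15, 8, 5, 3, 3]
Assign each job to the least loaded machine:
  Machine 1: jobs [18, 15, 8, 3], load = 44
  Machine 2: jobs [17, 16, 5, 3], load = 41
Makespan = max load = 44

44


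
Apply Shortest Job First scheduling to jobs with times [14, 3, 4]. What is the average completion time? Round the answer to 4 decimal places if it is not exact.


SJF order (ascending): [3, 4, 14]
Completion times:
  Job 1: burst=3, C=3
  Job 2: burst=4, C=7
  Job 3: burst=14, C=21
Average completion = 31/3 = 10.3333

10.3333


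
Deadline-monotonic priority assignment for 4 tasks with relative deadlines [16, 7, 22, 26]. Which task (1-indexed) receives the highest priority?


Sort tasks by relative deadline (ascending):
  Task 2: deadline = 7
  Task 1: deadline = 16
  Task 3: deadline = 22
  Task 4: deadline = 26
Priority order (highest first): [2, 1, 3, 4]
Highest priority task = 2

2


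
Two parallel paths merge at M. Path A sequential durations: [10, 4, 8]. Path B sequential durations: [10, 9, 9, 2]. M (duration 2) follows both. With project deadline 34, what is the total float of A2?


Forward pass: ES(A2) = sum of predecessors on chain A = 10
EF = ES + duration = 10 + 4 = 14
Backward pass: LF(M) = deadline = 34; LS(M) = 34 - 2 = 32
LF(A2) = LS(M) - sum(successors on chain A) = 32 - 8 = 24
LS = LF - duration = 24 - 4 = 20
Total float = LS - ES = 20 - 10 = 10

10


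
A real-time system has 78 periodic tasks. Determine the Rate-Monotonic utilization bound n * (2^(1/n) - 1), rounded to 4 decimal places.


Compute 2^(1/78) = 1.0089261045
Subtract 1: 1.0089261045 - 1 = 0.0089261045
Multiply by n: 78 * 0.0089261045 = 0.6962361510
Round to 4 dp: 0.6962

0.6962


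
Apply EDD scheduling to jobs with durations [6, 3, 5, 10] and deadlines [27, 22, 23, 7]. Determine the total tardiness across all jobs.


Sort by due date (EDD order): [(10, 7), (3, 22), (5, 23), (6, 27)]
Compute completion times and tardiness:
  Job 1: p=10, d=7, C=10, tardiness=max(0,10-7)=3
  Job 2: p=3, d=22, C=13, tardiness=max(0,13-22)=0
  Job 3: p=5, d=23, C=18, tardiness=max(0,18-23)=0
  Job 4: p=6, d=27, C=24, tardiness=max(0,24-27)=0
Total tardiness = 3

3


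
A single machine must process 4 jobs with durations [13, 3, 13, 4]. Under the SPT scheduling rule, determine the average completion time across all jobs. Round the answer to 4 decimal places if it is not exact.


Sort jobs by processing time (SPT order): [3, 4, 13, 13]
Compute completion times sequentially:
  Job 1: processing = 3, completes at 3
  Job 2: processing = 4, completes at 7
  Job 3: processing = 13, completes at 20
  Job 4: processing = 13, completes at 33
Sum of completion times = 63
Average completion time = 63/4 = 15.75

15.75


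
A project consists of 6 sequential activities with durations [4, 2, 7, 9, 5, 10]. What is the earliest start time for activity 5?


Activity 5 starts after activities 1 through 4 complete.
Predecessor durations: [4, 2, 7, 9]
ES = 4 + 2 + 7 + 9 = 22

22


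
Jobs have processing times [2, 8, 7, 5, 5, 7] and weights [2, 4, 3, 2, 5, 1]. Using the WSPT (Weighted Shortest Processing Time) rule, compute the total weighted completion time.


Compute p/w ratios and sort ascending (WSPT): [(2, 2), (5, 5), (8, 4), (7, 3), (5, 2), (7, 1)]
Compute weighted completion times:
  Job (p=2,w=2): C=2, w*C=2*2=4
  Job (p=5,w=5): C=7, w*C=5*7=35
  Job (p=8,w=4): C=15, w*C=4*15=60
  Job (p=7,w=3): C=22, w*C=3*22=66
  Job (p=5,w=2): C=27, w*C=2*27=54
  Job (p=7,w=1): C=34, w*C=1*34=34
Total weighted completion time = 253

253


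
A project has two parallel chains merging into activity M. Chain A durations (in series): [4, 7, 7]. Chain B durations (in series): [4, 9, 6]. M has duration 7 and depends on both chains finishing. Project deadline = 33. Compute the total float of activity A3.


Forward pass: ES(A3) = sum of predecessors on chain A = 11
EF = ES + duration = 11 + 7 = 18
Backward pass: LF(M) = deadline = 33; LS(M) = 33 - 7 = 26
LF(A3) = LS(M) - sum(successors on chain A) = 26 - 0 = 26
LS = LF - duration = 26 - 7 = 19
Total float = LS - ES = 19 - 11 = 8

8


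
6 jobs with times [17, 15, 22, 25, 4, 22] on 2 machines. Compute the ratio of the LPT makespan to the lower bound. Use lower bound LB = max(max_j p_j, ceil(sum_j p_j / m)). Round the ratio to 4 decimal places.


LPT order: [25, 22, 22, 17, 15, 4]
Machine loads after assignment: [57, 48]
LPT makespan = 57
Lower bound = max(max_job, ceil(total/2)) = max(25, 53) = 53
Ratio = 57 / 53 = 1.0755

1.0755


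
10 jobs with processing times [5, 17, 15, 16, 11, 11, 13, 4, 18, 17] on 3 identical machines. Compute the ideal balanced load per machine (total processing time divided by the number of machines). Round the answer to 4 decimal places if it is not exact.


Total processing time = 5 + 17 + 15 + 16 + 11 + 11 + 13 + 4 + 18 + 17 = 127
Number of machines = 3
Ideal balanced load = 127 / 3 = 42.3333

42.3333


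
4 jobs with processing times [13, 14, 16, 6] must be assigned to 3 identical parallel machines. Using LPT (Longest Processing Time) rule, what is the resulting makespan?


Sort jobs in decreasing order (LPT): [16, 14, 13, 6]
Assign each job to the least loaded machine:
  Machine 1: jobs [16], load = 16
  Machine 2: jobs [14], load = 14
  Machine 3: jobs [13, 6], load = 19
Makespan = max load = 19

19


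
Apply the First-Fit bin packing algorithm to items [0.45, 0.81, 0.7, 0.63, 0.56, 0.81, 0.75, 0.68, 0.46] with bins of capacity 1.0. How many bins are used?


Place items sequentially using First-Fit:
  Item 0.45 -> new Bin 1
  Item 0.81 -> new Bin 2
  Item 0.7 -> new Bin 3
  Item 0.63 -> new Bin 4
  Item 0.56 -> new Bin 5
  Item 0.81 -> new Bin 6
  Item 0.75 -> new Bin 7
  Item 0.68 -> new Bin 8
  Item 0.46 -> Bin 1 (now 0.91)
Total bins used = 8

8


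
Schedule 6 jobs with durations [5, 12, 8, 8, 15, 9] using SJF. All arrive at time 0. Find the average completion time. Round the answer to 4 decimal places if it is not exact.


SJF order (ascending): [5, 8, 8, 9, 12, 15]
Completion times:
  Job 1: burst=5, C=5
  Job 2: burst=8, C=13
  Job 3: burst=8, C=21
  Job 4: burst=9, C=30
  Job 5: burst=12, C=42
  Job 6: burst=15, C=57
Average completion = 168/6 = 28.0

28.0


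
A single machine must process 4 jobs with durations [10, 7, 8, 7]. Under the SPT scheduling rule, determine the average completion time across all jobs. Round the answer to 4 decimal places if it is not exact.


Sort jobs by processing time (SPT order): [7, 7, 8, 10]
Compute completion times sequentially:
  Job 1: processing = 7, completes at 7
  Job 2: processing = 7, completes at 14
  Job 3: processing = 8, completes at 22
  Job 4: processing = 10, completes at 32
Sum of completion times = 75
Average completion time = 75/4 = 18.75

18.75


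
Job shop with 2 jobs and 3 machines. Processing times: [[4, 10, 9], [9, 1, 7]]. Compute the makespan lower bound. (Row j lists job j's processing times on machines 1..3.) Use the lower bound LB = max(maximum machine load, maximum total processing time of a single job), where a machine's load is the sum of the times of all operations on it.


Machine loads:
  Machine 1: 4 + 9 = 13
  Machine 2: 10 + 1 = 11
  Machine 3: 9 + 7 = 16
Max machine load = 16
Job totals:
  Job 1: 23
  Job 2: 17
Max job total = 23
Lower bound = max(16, 23) = 23

23


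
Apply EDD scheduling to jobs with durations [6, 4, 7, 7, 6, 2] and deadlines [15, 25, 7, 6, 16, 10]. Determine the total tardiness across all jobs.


Sort by due date (EDD order): [(7, 6), (7, 7), (2, 10), (6, 15), (6, 16), (4, 25)]
Compute completion times and tardiness:
  Job 1: p=7, d=6, C=7, tardiness=max(0,7-6)=1
  Job 2: p=7, d=7, C=14, tardiness=max(0,14-7)=7
  Job 3: p=2, d=10, C=16, tardiness=max(0,16-10)=6
  Job 4: p=6, d=15, C=22, tardiness=max(0,22-15)=7
  Job 5: p=6, d=16, C=28, tardiness=max(0,28-16)=12
  Job 6: p=4, d=25, C=32, tardiness=max(0,32-25)=7
Total tardiness = 40

40


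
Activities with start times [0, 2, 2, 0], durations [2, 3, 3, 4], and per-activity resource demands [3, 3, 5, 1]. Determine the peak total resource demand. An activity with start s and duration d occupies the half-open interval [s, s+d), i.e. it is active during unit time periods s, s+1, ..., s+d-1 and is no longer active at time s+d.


Each activity i is active on [start_i, start_i + duration_i).
Compute total resource usage per time slot:
  t=0: active resources = [3, 1], total = 4
  t=1: active resources = [3, 1], total = 4
  t=2: active resources = [3, 5, 1], total = 9
  t=3: active resources = [3, 5, 1], total = 9
  t=4: active resources = [3, 5], total = 8
Peak resource demand = 9

9


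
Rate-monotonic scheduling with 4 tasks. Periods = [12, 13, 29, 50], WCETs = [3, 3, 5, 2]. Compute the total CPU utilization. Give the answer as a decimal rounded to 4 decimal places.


Compute individual utilizations (exact fractions):
  Task 1: C/T = 3/12 = 1/4 (approx. 0.25)
  Task 2: C/T = 3/13 (approx. 0.2308)
  Task 3: C/T = 5/29 (approx. 0.1724)
  Task 4: C/T = 2/50 = 1/25 (approx. 0.04)
Total utilization U = 1/4 + 3/13 + 5/29 + 1/25 = 26133/37700
Rounded to 4 decimal places: U = 0.6932
RM (Liu & Layland) bound for 4 tasks = 0.756828; compare with U = 26133/37700 (approx. 0.693183)
U <= bound, so schedulable by RM sufficient condition.

0.6932


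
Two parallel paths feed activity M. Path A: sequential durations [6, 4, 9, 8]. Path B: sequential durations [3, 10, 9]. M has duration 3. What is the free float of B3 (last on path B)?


ES(B3) = sum of predecessors on chain B = 13
EF(B3) = ES + duration = 13 + 9 = 22
Successor of B3 is M. ES(M) = max(sum(A), sum(B)) = max(27, 22) = 27
Free float = ES(successor) - EF(current) = 27 - 22 = 5

5


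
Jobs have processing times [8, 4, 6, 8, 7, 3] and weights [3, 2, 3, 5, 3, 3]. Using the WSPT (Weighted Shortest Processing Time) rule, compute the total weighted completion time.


Compute p/w ratios and sort ascending (WSPT): [(3, 3), (8, 5), (4, 2), (6, 3), (7, 3), (8, 3)]
Compute weighted completion times:
  Job (p=3,w=3): C=3, w*C=3*3=9
  Job (p=8,w=5): C=11, w*C=5*11=55
  Job (p=4,w=2): C=15, w*C=2*15=30
  Job (p=6,w=3): C=21, w*C=3*21=63
  Job (p=7,w=3): C=28, w*C=3*28=84
  Job (p=8,w=3): C=36, w*C=3*36=108
Total weighted completion time = 349

349


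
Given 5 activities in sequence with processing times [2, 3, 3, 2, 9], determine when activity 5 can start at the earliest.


Activity 5 starts after activities 1 through 4 complete.
Predecessor durations: [2, 3, 3, 2]
ES = 2 + 3 + 3 + 2 = 10

10


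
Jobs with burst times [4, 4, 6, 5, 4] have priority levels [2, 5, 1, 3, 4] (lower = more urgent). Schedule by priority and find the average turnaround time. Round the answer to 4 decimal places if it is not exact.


Sort by priority (ascending = highest first):
Order: [(1, 6), (2, 4), (3, 5), (4, 4), (5, 4)]
Completion times:
  Priority 1, burst=6, C=6
  Priority 2, burst=4, C=10
  Priority 3, burst=5, C=15
  Priority 4, burst=4, C=19
  Priority 5, burst=4, C=23
Average turnaround = 73/5 = 14.6

14.6


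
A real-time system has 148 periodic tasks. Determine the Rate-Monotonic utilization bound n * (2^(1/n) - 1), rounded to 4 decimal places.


Compute 2^(1/148) = 1.0046944113
Subtract 1: 1.0046944113 - 1 = 0.0046944113
Multiply by n: 148 * 0.0046944113 = 0.6947728724
Round to 4 dp: 0.6948

0.6948


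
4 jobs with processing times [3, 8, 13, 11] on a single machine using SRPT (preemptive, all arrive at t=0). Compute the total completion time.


Since all jobs arrive at t=0, SRPT equals SPT ordering.
SPT order: [3, 8, 11, 13]
Completion times:
  Job 1: p=3, C=3
  Job 2: p=8, C=11
  Job 3: p=11, C=22
  Job 4: p=13, C=35
Total completion time = 3 + 11 + 22 + 35 = 71

71


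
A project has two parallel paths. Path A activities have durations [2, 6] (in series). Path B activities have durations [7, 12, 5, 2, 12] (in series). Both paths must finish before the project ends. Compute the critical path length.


Path A total = 2 + 6 = 8
Path B total = 7 + 12 + 5 + 2 + 12 = 38
Critical path = longest path = max(8, 38) = 38

38


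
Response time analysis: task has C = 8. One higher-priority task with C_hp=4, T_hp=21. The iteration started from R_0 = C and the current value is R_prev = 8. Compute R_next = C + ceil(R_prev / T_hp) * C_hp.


R_next = C + ceil(R_prev / T_hp) * C_hp
ceil(8 / 21) = ceil(0.381) = 1
Interference = 1 * 4 = 4
R_next = 8 + 4 = 12

12


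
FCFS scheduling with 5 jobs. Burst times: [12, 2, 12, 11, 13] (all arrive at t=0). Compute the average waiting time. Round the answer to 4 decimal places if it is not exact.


FCFS order (as given): [12, 2, 12, 11, 13]
Waiting times:
  Job 1: wait = 0
  Job 2: wait = 12
  Job 3: wait = 14
  Job 4: wait = 26
  Job 5: wait = 37
Sum of waiting times = 89
Average waiting time = 89/5 = 17.8

17.8


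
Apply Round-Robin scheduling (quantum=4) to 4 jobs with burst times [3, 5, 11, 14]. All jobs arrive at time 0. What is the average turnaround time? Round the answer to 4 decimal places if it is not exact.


Time quantum = 4
Execution trace:
  J1 runs 3 units, time = 3
  J2 runs 4 units, time = 7
  J3 runs 4 units, time = 11
  J4 runs 4 units, time = 15
  J2 runs 1 units, time = 16
  J3 runs 4 units, time = 20
  J4 runs 4 units, time = 24
  J3 runs 3 units, time = 27
  J4 runs 4 units, time = 31
  J4 runs 2 units, time = 33
Finish times: [3, 16, 27, 33]
Average turnaround = 79/4 = 19.75

19.75


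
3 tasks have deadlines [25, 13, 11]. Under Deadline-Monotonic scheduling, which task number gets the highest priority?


Sort tasks by relative deadline (ascending):
  Task 3: deadline = 11
  Task 2: deadline = 13
  Task 1: deadline = 25
Priority order (highest first): [3, 2, 1]
Highest priority task = 3

3


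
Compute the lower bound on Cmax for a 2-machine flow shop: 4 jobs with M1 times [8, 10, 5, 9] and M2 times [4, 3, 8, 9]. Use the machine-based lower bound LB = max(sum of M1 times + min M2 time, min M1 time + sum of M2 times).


LB1 = sum(M1 times) + min(M2 times) = 32 + 3 = 35
LB2 = min(M1 times) + sum(M2 times) = 5 + 24 = 29
Lower bound = max(LB1, LB2) = max(35, 29) = 35

35


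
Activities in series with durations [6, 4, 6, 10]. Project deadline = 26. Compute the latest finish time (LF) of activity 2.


LF(activity 2) = deadline - sum of successor durations
Successors: activities 3 through 4 with durations [6, 10]
Sum of successor durations = 16
LF = 26 - 16 = 10

10


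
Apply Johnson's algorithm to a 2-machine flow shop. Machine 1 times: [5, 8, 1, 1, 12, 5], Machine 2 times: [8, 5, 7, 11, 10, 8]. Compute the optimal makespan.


Apply Johnson's rule:
  Group 1 (a <= b): [(3, 1, 7), (4, 1, 11), (1, 5, 8), (6, 5, 8)]
  Group 2 (a > b): [(5, 12, 10), (2, 8, 5)]
Optimal job order: [3, 4, 1, 6, 5, 2]
Schedule:
  Job 3: M1 done at 1, M2 done at 8
  Job 4: M1 done at 2, M2 done at 19
  Job 1: M1 done at 7, M2 done at 27
  Job 6: M1 done at 12, M2 done at 35
  Job 5: M1 done at 24, M2 done at 45
  Job 2: M1 done at 32, M2 done at 50
Makespan = 50

50


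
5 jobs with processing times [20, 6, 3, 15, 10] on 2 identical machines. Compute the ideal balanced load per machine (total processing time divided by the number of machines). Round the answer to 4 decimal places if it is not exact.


Total processing time = 20 + 6 + 3 + 15 + 10 = 54
Number of machines = 2
Ideal balanced load = 54 / 2 = 27.0

27.0


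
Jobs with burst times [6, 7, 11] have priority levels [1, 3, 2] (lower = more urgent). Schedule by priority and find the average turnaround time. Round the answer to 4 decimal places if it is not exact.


Sort by priority (ascending = highest first):
Order: [(1, 6), (2, 11), (3, 7)]
Completion times:
  Priority 1, burst=6, C=6
  Priority 2, burst=11, C=17
  Priority 3, burst=7, C=24
Average turnaround = 47/3 = 15.6667

15.6667


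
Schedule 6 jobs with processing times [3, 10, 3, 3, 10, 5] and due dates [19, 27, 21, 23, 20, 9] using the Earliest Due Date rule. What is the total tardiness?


Sort by due date (EDD order): [(5, 9), (3, 19), (10, 20), (3, 21), (3, 23), (10, 27)]
Compute completion times and tardiness:
  Job 1: p=5, d=9, C=5, tardiness=max(0,5-9)=0
  Job 2: p=3, d=19, C=8, tardiness=max(0,8-19)=0
  Job 3: p=10, d=20, C=18, tardiness=max(0,18-20)=0
  Job 4: p=3, d=21, C=21, tardiness=max(0,21-21)=0
  Job 5: p=3, d=23, C=24, tardiness=max(0,24-23)=1
  Job 6: p=10, d=27, C=34, tardiness=max(0,34-27)=7
Total tardiness = 8

8


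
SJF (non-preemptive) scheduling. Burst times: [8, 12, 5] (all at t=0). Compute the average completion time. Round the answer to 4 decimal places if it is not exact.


SJF order (ascending): [5, 8, 12]
Completion times:
  Job 1: burst=5, C=5
  Job 2: burst=8, C=13
  Job 3: burst=12, C=25
Average completion = 43/3 = 14.3333

14.3333


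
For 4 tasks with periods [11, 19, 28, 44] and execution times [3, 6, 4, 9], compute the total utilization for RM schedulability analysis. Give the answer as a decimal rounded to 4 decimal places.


Compute individual utilizations (exact fractions):
  Task 1: C/T = 3/11 (approx. 0.2727)
  Task 2: C/T = 6/19 (approx. 0.3158)
  Task 3: C/T = 4/28 = 1/7 (approx. 0.1429)
  Task 4: C/T = 9/44 (approx. 0.2045)
Total utilization U = 3/11 + 6/19 + 1/7 + 9/44 = 5477/5852
Rounded to 4 decimal places: U = 0.9359
RM (Liu & Layland) bound for 4 tasks = 0.756828; compare with U = 5477/5852 (approx. 0.935919)
bound < U <= 1, so the RM sufficient condition is not met (inconclusive; an exact test such as response-time analysis is needed).

0.9359


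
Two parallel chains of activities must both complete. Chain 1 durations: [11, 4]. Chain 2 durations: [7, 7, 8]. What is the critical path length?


Path A total = 11 + 4 = 15
Path B total = 7 + 7 + 8 = 22
Critical path = longest path = max(15, 22) = 22

22


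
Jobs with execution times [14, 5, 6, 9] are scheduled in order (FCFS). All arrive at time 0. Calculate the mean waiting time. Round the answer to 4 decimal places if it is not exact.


FCFS order (as given): [14, 5, 6, 9]
Waiting times:
  Job 1: wait = 0
  Job 2: wait = 14
  Job 3: wait = 19
  Job 4: wait = 25
Sum of waiting times = 58
Average waiting time = 58/4 = 14.5

14.5


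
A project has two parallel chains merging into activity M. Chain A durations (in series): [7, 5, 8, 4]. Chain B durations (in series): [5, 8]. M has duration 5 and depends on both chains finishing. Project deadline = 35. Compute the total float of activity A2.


Forward pass: ES(A2) = sum of predecessors on chain A = 7
EF = ES + duration = 7 + 5 = 12
Backward pass: LF(M) = deadline = 35; LS(M) = 35 - 5 = 30
LF(A2) = LS(M) - sum(successors on chain A) = 30 - 12 = 18
LS = LF - duration = 18 - 5 = 13
Total float = LS - ES = 13 - 7 = 6

6


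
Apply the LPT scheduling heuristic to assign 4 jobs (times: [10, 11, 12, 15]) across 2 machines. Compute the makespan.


Sort jobs in decreasing order (LPT): [15, 12, 11, 10]
Assign each job to the least loaded machine:
  Machine 1: jobs [15, 10], load = 25
  Machine 2: jobs [12, 11], load = 23
Makespan = max load = 25

25


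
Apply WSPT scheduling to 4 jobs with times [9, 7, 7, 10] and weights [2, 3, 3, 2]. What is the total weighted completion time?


Compute p/w ratios and sort ascending (WSPT): [(7, 3), (7, 3), (9, 2), (10, 2)]
Compute weighted completion times:
  Job (p=7,w=3): C=7, w*C=3*7=21
  Job (p=7,w=3): C=14, w*C=3*14=42
  Job (p=9,w=2): C=23, w*C=2*23=46
  Job (p=10,w=2): C=33, w*C=2*33=66
Total weighted completion time = 175

175


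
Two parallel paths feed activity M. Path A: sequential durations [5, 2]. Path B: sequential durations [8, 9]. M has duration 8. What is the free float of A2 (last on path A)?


ES(A2) = sum of predecessors on chain A = 5
EF(A2) = ES + duration = 5 + 2 = 7
Successor of A2 is M. ES(M) = max(sum(A), sum(B)) = max(7, 17) = 17
Free float = ES(successor) - EF(current) = 17 - 7 = 10

10


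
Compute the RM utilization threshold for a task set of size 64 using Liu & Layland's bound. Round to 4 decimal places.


Compute 2^(1/64) = 1.0108892861
Subtract 1: 1.0108892861 - 1 = 0.0108892861
Multiply by n: 64 * 0.0108892861 = 0.6969143104
Round to 4 dp: 0.6969

0.6969


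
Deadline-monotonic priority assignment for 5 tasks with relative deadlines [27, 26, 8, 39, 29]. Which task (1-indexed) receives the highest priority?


Sort tasks by relative deadline (ascending):
  Task 3: deadline = 8
  Task 2: deadline = 26
  Task 1: deadline = 27
  Task 5: deadline = 29
  Task 4: deadline = 39
Priority order (highest first): [3, 2, 1, 5, 4]
Highest priority task = 3

3


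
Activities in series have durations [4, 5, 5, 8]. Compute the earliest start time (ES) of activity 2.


Activity 2 starts after activities 1 through 1 complete.
Predecessor durations: [4]
ES = 4 = 4

4


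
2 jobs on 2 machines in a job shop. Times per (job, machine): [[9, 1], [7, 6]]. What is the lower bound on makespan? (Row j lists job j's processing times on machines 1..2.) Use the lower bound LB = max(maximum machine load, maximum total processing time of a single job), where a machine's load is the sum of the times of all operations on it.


Machine loads:
  Machine 1: 9 + 7 = 16
  Machine 2: 1 + 6 = 7
Max machine load = 16
Job totals:
  Job 1: 10
  Job 2: 13
Max job total = 13
Lower bound = max(16, 13) = 16

16


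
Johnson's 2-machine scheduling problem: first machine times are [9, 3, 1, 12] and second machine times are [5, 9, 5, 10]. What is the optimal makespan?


Apply Johnson's rule:
  Group 1 (a <= b): [(3, 1, 5), (2, 3, 9)]
  Group 2 (a > b): [(4, 12, 10), (1, 9, 5)]
Optimal job order: [3, 2, 4, 1]
Schedule:
  Job 3: M1 done at 1, M2 done at 6
  Job 2: M1 done at 4, M2 done at 15
  Job 4: M1 done at 16, M2 done at 26
  Job 1: M1 done at 25, M2 done at 31
Makespan = 31

31


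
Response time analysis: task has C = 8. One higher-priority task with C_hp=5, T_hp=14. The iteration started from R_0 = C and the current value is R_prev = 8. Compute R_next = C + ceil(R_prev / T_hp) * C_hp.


R_next = C + ceil(R_prev / T_hp) * C_hp
ceil(8 / 14) = ceil(0.5714) = 1
Interference = 1 * 5 = 5
R_next = 8 + 5 = 13

13


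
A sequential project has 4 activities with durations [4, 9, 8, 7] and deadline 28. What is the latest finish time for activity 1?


LF(activity 1) = deadline - sum of successor durations
Successors: activities 2 through 4 with durations [9, 8, 7]
Sum of successor durations = 24
LF = 28 - 24 = 4

4


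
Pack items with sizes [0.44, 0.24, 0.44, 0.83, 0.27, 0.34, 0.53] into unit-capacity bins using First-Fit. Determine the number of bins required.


Place items sequentially using First-Fit:
  Item 0.44 -> new Bin 1
  Item 0.24 -> Bin 1 (now 0.68)
  Item 0.44 -> new Bin 2
  Item 0.83 -> new Bin 3
  Item 0.27 -> Bin 1 (now 0.95)
  Item 0.34 -> Bin 2 (now 0.78)
  Item 0.53 -> new Bin 4
Total bins used = 4

4


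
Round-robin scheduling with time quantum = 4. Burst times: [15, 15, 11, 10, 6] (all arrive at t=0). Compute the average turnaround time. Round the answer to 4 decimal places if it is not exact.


Time quantum = 4
Execution trace:
  J1 runs 4 units, time = 4
  J2 runs 4 units, time = 8
  J3 runs 4 units, time = 12
  J4 runs 4 units, time = 16
  J5 runs 4 units, time = 20
  J1 runs 4 units, time = 24
  J2 runs 4 units, time = 28
  J3 runs 4 units, time = 32
  J4 runs 4 units, time = 36
  J5 runs 2 units, time = 38
  J1 runs 4 units, time = 42
  J2 runs 4 units, time = 46
  J3 runs 3 units, time = 49
  J4 runs 2 units, time = 51
  J1 runs 3 units, time = 54
  J2 runs 3 units, time = 57
Finish times: [54, 57, 49, 51, 38]
Average turnaround = 249/5 = 49.8

49.8


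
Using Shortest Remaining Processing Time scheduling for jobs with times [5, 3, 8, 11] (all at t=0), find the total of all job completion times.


Since all jobs arrive at t=0, SRPT equals SPT ordering.
SPT order: [3, 5, 8, 11]
Completion times:
  Job 1: p=3, C=3
  Job 2: p=5, C=8
  Job 3: p=8, C=16
  Job 4: p=11, C=27
Total completion time = 3 + 8 + 16 + 27 = 54

54


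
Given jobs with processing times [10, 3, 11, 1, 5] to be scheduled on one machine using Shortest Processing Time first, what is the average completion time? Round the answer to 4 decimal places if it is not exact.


Sort jobs by processing time (SPT order): [1, 3, 5, 10, 11]
Compute completion times sequentially:
  Job 1: processing = 1, completes at 1
  Job 2: processing = 3, completes at 4
  Job 3: processing = 5, completes at 9
  Job 4: processing = 10, completes at 19
  Job 5: processing = 11, completes at 30
Sum of completion times = 63
Average completion time = 63/5 = 12.6

12.6


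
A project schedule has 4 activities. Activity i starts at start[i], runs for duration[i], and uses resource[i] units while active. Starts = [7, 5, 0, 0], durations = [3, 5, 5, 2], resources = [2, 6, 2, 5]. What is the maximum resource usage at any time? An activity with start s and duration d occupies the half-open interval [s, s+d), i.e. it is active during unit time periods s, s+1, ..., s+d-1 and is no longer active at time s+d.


Each activity i is active on [start_i, start_i + duration_i).
Compute total resource usage per time slot:
  t=0: active resources = [2, 5], total = 7
  t=1: active resources = [2, 5], total = 7
  t=2: active resources = [2], total = 2
  t=3: active resources = [2], total = 2
  t=4: active resources = [2], total = 2
  t=5: active resources = [6], total = 6
  t=6: active resources = [6], total = 6
  t=7: active resources = [2, 6], total = 8
  t=8: active resources = [2, 6], total = 8
  t=9: active resources = [2, 6], total = 8
Peak resource demand = 8

8


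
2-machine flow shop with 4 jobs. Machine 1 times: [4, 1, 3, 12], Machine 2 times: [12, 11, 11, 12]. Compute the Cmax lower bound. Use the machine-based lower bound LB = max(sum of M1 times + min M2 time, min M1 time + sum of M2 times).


LB1 = sum(M1 times) + min(M2 times) = 20 + 11 = 31
LB2 = min(M1 times) + sum(M2 times) = 1 + 46 = 47
Lower bound = max(LB1, LB2) = max(31, 47) = 47

47


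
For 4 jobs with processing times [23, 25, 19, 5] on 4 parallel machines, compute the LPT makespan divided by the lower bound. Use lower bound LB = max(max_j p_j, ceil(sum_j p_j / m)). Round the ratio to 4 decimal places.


LPT order: [25, 23, 19, 5]
Machine loads after assignment: [25, 23, 19, 5]
LPT makespan = 25
Lower bound = max(max_job, ceil(total/4)) = max(25, 18) = 25
Ratio = 25 / 25 = 1.0

1.0


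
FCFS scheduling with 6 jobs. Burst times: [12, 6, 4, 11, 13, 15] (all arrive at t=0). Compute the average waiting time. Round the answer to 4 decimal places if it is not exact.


FCFS order (as given): [12, 6, 4, 11, 13, 15]
Waiting times:
  Job 1: wait = 0
  Job 2: wait = 12
  Job 3: wait = 18
  Job 4: wait = 22
  Job 5: wait = 33
  Job 6: wait = 46
Sum of waiting times = 131
Average waiting time = 131/6 = 21.8333

21.8333


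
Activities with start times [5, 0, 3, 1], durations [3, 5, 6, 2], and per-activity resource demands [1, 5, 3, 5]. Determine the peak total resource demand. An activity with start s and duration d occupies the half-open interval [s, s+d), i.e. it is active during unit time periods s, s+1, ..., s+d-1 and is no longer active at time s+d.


Each activity i is active on [start_i, start_i + duration_i).
Compute total resource usage per time slot:
  t=0: active resources = [5], total = 5
  t=1: active resources = [5, 5], total = 10
  t=2: active resources = [5, 5], total = 10
  t=3: active resources = [5, 3], total = 8
  t=4: active resources = [5, 3], total = 8
  t=5: active resources = [1, 3], total = 4
  t=6: active resources = [1, 3], total = 4
  t=7: active resources = [1, 3], total = 4
  t=8: active resources = [3], total = 3
Peak resource demand = 10

10


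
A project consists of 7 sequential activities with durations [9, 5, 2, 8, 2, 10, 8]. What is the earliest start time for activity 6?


Activity 6 starts after activities 1 through 5 complete.
Predecessor durations: [9, 5, 2, 8, 2]
ES = 9 + 5 + 2 + 8 + 2 = 26

26


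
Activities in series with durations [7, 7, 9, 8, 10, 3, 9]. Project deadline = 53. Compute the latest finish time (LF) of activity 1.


LF(activity 1) = deadline - sum of successor durations
Successors: activities 2 through 7 with durations [7, 9, 8, 10, 3, 9]
Sum of successor durations = 46
LF = 53 - 46 = 7

7


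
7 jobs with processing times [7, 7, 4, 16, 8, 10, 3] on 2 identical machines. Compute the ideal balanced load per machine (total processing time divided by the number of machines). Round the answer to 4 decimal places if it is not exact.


Total processing time = 7 + 7 + 4 + 16 + 8 + 10 + 3 = 55
Number of machines = 2
Ideal balanced load = 55 / 2 = 27.5

27.5


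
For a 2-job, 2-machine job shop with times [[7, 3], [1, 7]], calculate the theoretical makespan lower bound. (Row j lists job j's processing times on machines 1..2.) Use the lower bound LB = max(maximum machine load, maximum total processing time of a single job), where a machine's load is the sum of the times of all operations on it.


Machine loads:
  Machine 1: 7 + 1 = 8
  Machine 2: 3 + 7 = 10
Max machine load = 10
Job totals:
  Job 1: 10
  Job 2: 8
Max job total = 10
Lower bound = max(10, 10) = 10

10


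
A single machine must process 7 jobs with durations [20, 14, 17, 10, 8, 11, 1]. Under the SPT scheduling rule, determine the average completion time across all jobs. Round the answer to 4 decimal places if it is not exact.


Sort jobs by processing time (SPT order): [1, 8, 10, 11, 14, 17, 20]
Compute completion times sequentially:
  Job 1: processing = 1, completes at 1
  Job 2: processing = 8, completes at 9
  Job 3: processing = 10, completes at 19
  Job 4: processing = 11, completes at 30
  Job 5: processing = 14, completes at 44
  Job 6: processing = 17, completes at 61
  Job 7: processing = 20, completes at 81
Sum of completion times = 245
Average completion time = 245/7 = 35.0

35.0


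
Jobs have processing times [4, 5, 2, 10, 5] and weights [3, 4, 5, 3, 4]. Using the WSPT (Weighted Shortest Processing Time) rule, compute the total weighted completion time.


Compute p/w ratios and sort ascending (WSPT): [(2, 5), (5, 4), (5, 4), (4, 3), (10, 3)]
Compute weighted completion times:
  Job (p=2,w=5): C=2, w*C=5*2=10
  Job (p=5,w=4): C=7, w*C=4*7=28
  Job (p=5,w=4): C=12, w*C=4*12=48
  Job (p=4,w=3): C=16, w*C=3*16=48
  Job (p=10,w=3): C=26, w*C=3*26=78
Total weighted completion time = 212

212


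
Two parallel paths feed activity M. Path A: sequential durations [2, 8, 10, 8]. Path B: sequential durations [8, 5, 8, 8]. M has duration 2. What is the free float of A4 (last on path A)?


ES(A4) = sum of predecessors on chain A = 20
EF(A4) = ES + duration = 20 + 8 = 28
Successor of A4 is M. ES(M) = max(sum(A), sum(B)) = max(28, 29) = 29
Free float = ES(successor) - EF(current) = 29 - 28 = 1

1


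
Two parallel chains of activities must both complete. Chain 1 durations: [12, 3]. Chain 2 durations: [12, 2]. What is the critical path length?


Path A total = 12 + 3 = 15
Path B total = 12 + 2 = 14
Critical path = longest path = max(15, 14) = 15

15


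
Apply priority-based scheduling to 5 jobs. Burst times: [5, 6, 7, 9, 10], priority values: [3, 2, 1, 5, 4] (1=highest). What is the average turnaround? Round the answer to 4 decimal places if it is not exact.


Sort by priority (ascending = highest first):
Order: [(1, 7), (2, 6), (3, 5), (4, 10), (5, 9)]
Completion times:
  Priority 1, burst=7, C=7
  Priority 2, burst=6, C=13
  Priority 3, burst=5, C=18
  Priority 4, burst=10, C=28
  Priority 5, burst=9, C=37
Average turnaround = 103/5 = 20.6

20.6


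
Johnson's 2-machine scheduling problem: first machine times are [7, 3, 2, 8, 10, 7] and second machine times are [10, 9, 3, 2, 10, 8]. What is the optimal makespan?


Apply Johnson's rule:
  Group 1 (a <= b): [(3, 2, 3), (2, 3, 9), (1, 7, 10), (6, 7, 8), (5, 10, 10)]
  Group 2 (a > b): [(4, 8, 2)]
Optimal job order: [3, 2, 1, 6, 5, 4]
Schedule:
  Job 3: M1 done at 2, M2 done at 5
  Job 2: M1 done at 5, M2 done at 14
  Job 1: M1 done at 12, M2 done at 24
  Job 6: M1 done at 19, M2 done at 32
  Job 5: M1 done at 29, M2 done at 42
  Job 4: M1 done at 37, M2 done at 44
Makespan = 44

44


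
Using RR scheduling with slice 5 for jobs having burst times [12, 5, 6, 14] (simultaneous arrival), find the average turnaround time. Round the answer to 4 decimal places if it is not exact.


Time quantum = 5
Execution trace:
  J1 runs 5 units, time = 5
  J2 runs 5 units, time = 10
  J3 runs 5 units, time = 15
  J4 runs 5 units, time = 20
  J1 runs 5 units, time = 25
  J3 runs 1 units, time = 26
  J4 runs 5 units, time = 31
  J1 runs 2 units, time = 33
  J4 runs 4 units, time = 37
Finish times: [33, 10, 26, 37]
Average turnaround = 106/4 = 26.5

26.5


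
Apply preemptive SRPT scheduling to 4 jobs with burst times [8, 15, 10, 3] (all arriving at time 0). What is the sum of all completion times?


Since all jobs arrive at t=0, SRPT equals SPT ordering.
SPT order: [3, 8, 10, 15]
Completion times:
  Job 1: p=3, C=3
  Job 2: p=8, C=11
  Job 3: p=10, C=21
  Job 4: p=15, C=36
Total completion time = 3 + 11 + 21 + 36 = 71

71


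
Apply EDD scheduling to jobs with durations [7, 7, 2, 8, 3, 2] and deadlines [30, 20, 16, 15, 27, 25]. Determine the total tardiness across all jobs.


Sort by due date (EDD order): [(8, 15), (2, 16), (7, 20), (2, 25), (3, 27), (7, 30)]
Compute completion times and tardiness:
  Job 1: p=8, d=15, C=8, tardiness=max(0,8-15)=0
  Job 2: p=2, d=16, C=10, tardiness=max(0,10-16)=0
  Job 3: p=7, d=20, C=17, tardiness=max(0,17-20)=0
  Job 4: p=2, d=25, C=19, tardiness=max(0,19-25)=0
  Job 5: p=3, d=27, C=22, tardiness=max(0,22-27)=0
  Job 6: p=7, d=30, C=29, tardiness=max(0,29-30)=0
Total tardiness = 0

0


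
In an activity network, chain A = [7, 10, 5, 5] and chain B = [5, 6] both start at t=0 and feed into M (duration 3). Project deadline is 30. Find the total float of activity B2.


Forward pass: ES(B2) = sum of predecessors on chain B = 5
EF = ES + duration = 5 + 6 = 11
Backward pass: LF(M) = deadline = 30; LS(M) = 30 - 3 = 27
LF(B2) = LS(M) - sum(successors on chain B) = 27 - 0 = 27
LS = LF - duration = 27 - 6 = 21
Total float = LS - ES = 21 - 5 = 16

16


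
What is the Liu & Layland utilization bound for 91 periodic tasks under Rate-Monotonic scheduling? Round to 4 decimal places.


Compute 2^(1/91) = 1.0076460851
Subtract 1: 1.0076460851 - 1 = 0.0076460851
Multiply by n: 91 * 0.0076460851 = 0.6957937441
Round to 4 dp: 0.6958

0.6958


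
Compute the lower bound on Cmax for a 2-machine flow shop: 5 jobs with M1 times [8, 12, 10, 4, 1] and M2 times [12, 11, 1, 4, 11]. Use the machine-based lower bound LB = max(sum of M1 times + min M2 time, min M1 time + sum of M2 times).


LB1 = sum(M1 times) + min(M2 times) = 35 + 1 = 36
LB2 = min(M1 times) + sum(M2 times) = 1 + 39 = 40
Lower bound = max(LB1, LB2) = max(36, 40) = 40

40


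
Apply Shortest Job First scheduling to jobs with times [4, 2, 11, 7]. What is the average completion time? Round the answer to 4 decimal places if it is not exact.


SJF order (ascending): [2, 4, 7, 11]
Completion times:
  Job 1: burst=2, C=2
  Job 2: burst=4, C=6
  Job 3: burst=7, C=13
  Job 4: burst=11, C=24
Average completion = 45/4 = 11.25

11.25


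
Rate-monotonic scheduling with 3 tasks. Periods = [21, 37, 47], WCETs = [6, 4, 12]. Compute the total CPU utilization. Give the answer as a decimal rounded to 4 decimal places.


Compute individual utilizations (exact fractions):
  Task 1: C/T = 6/21 = 2/7 (approx. 0.2857)
  Task 2: C/T = 4/37 (approx. 0.1081)
  Task 3: C/T = 12/47 (approx. 0.2553)
Total utilization U = 2/7 + 4/37 + 12/47 = 7902/12173
Rounded to 4 decimal places: U = 0.6491
RM (Liu & Layland) bound for 3 tasks = 0.779763; compare with U = 7902/12173 (approx. 0.649142)
U <= bound, so schedulable by RM sufficient condition.

0.6491


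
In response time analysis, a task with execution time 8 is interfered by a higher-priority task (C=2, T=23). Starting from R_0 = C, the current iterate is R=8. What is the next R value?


R_next = C + ceil(R_prev / T_hp) * C_hp
ceil(8 / 23) = ceil(0.3478) = 1
Interference = 1 * 2 = 2
R_next = 8 + 2 = 10

10


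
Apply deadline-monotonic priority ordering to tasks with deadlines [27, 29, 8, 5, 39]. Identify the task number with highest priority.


Sort tasks by relative deadline (ascending):
  Task 4: deadline = 5
  Task 3: deadline = 8
  Task 1: deadline = 27
  Task 2: deadline = 29
  Task 5: deadline = 39
Priority order (highest first): [4, 3, 1, 2, 5]
Highest priority task = 4

4


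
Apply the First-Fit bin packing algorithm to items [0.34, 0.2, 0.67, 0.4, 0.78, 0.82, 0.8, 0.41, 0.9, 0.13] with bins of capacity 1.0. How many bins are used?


Place items sequentially using First-Fit:
  Item 0.34 -> new Bin 1
  Item 0.2 -> Bin 1 (now 0.54)
  Item 0.67 -> new Bin 2
  Item 0.4 -> Bin 1 (now 0.94)
  Item 0.78 -> new Bin 3
  Item 0.82 -> new Bin 4
  Item 0.8 -> new Bin 5
  Item 0.41 -> new Bin 6
  Item 0.9 -> new Bin 7
  Item 0.13 -> Bin 2 (now 0.8)
Total bins used = 7

7


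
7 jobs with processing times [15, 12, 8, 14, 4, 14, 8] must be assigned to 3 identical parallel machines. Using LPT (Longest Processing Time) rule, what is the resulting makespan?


Sort jobs in decreasing order (LPT): [15, 14, 14, 12, 8, 8, 4]
Assign each job to the least loaded machine:
  Machine 1: jobs [15, 8], load = 23
  Machine 2: jobs [14, 12], load = 26
  Machine 3: jobs [14, 8, 4], load = 26
Makespan = max load = 26

26


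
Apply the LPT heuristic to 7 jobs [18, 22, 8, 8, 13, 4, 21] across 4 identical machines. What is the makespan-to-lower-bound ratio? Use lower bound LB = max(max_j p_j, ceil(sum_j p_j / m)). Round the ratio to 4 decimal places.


LPT order: [22, 21, 18, 13, 8, 8, 4]
Machine loads after assignment: [22, 25, 26, 21]
LPT makespan = 26
Lower bound = max(max_job, ceil(total/4)) = max(22, 24) = 24
Ratio = 26 / 24 = 1.0833

1.0833


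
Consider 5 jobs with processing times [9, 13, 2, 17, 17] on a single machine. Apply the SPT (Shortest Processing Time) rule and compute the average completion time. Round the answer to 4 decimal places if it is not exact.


Sort jobs by processing time (SPT order): [2, 9, 13, 17, 17]
Compute completion times sequentially:
  Job 1: processing = 2, completes at 2
  Job 2: processing = 9, completes at 11
  Job 3: processing = 13, completes at 24
  Job 4: processing = 17, completes at 41
  Job 5: processing = 17, completes at 58
Sum of completion times = 136
Average completion time = 136/5 = 27.2

27.2


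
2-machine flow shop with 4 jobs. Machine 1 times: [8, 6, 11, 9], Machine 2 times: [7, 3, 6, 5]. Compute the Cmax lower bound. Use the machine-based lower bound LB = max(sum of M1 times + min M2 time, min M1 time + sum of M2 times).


LB1 = sum(M1 times) + min(M2 times) = 34 + 3 = 37
LB2 = min(M1 times) + sum(M2 times) = 6 + 21 = 27
Lower bound = max(LB1, LB2) = max(37, 27) = 37

37


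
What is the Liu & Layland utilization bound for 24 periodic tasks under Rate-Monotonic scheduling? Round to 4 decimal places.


Compute 2^(1/24) = 1.0293022366
Subtract 1: 1.0293022366 - 1 = 0.0293022366
Multiply by n: 24 * 0.0293022366 = 0.7032536784
Round to 4 dp: 0.7033

0.7033


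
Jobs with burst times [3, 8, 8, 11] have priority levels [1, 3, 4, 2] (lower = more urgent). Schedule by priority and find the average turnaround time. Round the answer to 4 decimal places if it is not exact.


Sort by priority (ascending = highest first):
Order: [(1, 3), (2, 11), (3, 8), (4, 8)]
Completion times:
  Priority 1, burst=3, C=3
  Priority 2, burst=11, C=14
  Priority 3, burst=8, C=22
  Priority 4, burst=8, C=30
Average turnaround = 69/4 = 17.25

17.25


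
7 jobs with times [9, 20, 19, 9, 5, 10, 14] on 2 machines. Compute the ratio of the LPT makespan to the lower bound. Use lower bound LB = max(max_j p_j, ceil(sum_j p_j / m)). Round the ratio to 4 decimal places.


LPT order: [20, 19, 14, 10, 9, 9, 5]
Machine loads after assignment: [44, 42]
LPT makespan = 44
Lower bound = max(max_job, ceil(total/2)) = max(20, 43) = 43
Ratio = 44 / 43 = 1.0233

1.0233
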